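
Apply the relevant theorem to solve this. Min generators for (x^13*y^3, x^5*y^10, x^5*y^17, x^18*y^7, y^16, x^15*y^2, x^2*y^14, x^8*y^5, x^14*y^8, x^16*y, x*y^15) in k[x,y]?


Remove redundant (divisible by others).
x^18*y^7 redundant.
x^14*y^8 redundant.
x^5*y^17 redundant.
Min: x^16*y, x^15*y^2, x^13*y^3, x^8*y^5, x^5*y^10, x^2*y^14, x*y^15, y^16
Count=8


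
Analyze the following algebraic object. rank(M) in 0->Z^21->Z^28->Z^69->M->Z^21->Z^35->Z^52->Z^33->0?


Alt sum=0:
(-1)^0*21 + (-1)^1*28 + (-1)^2*69 + (-1)^3*? + (-1)^4*21 + (-1)^5*35 + (-1)^6*52 + (-1)^7*33=0
rank(M)=67


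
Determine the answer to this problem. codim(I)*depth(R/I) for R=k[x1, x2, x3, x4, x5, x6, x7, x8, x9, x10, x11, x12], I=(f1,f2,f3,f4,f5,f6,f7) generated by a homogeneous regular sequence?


codim=7, depth=dim(R/I)=12-7=5
Product=7*5=35


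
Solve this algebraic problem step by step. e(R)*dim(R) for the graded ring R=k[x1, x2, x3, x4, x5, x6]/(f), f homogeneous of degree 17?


e(R)=deg(f)=17, dim(R)=6-1=5
e*dim=17*5=85


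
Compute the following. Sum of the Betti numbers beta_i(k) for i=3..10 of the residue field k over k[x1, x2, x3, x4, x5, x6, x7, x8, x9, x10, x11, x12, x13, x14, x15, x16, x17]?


Koszul resolution: beta_i(k)=C(n,i), n=17
C(17,3)=680, C(17,4)=2380, C(17,5)=6188, C(17,6)=12376, C(17,7)=19448, C(17,8)=24310, C(17,9)=24310, C(17,10)=19448
Sum=109140


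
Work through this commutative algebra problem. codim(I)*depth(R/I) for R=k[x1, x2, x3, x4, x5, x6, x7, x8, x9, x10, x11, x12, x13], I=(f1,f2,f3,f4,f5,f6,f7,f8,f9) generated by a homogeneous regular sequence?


codim=9, depth=dim(R/I)=13-9=4
Product=9*4=36


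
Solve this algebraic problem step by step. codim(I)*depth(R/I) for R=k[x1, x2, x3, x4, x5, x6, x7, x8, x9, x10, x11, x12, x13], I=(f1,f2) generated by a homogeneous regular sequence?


codim=2, depth=dim(R/I)=13-2=11
Product=2*11=22


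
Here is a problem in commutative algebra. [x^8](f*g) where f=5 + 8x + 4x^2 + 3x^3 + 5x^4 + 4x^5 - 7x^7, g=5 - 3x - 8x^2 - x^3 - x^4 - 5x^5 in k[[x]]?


[x^8] = sum a_i*b_j, i+j=8
  3*-5=-15
  5*-1=-5
  4*-1=-4
  -7*-3=21
Sum=-3


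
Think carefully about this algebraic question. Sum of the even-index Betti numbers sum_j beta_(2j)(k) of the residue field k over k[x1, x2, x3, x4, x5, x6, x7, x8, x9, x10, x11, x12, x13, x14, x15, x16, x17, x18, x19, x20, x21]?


Koszul resolution: beta_i(k)=C(n,i), n=21
sum_even C(21,i) = 2^(n-1) = 2^20 = 1048576


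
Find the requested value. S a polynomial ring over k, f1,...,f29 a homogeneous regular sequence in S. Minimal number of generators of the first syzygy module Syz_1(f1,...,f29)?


Regular sequence => Koszul complex is the minimal free resolution.
Syz_1 minimally generated by Koszul relations f_i*e_j - f_j*e_i (i<j): mu(Syz_1) = beta_2 = C(m,2) = m(m-1)/2
m=29
29*28/2 = 406


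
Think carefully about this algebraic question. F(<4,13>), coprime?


gcd(4,13)=1 => F=ab-a-b=4*13-4-13=52-17=35


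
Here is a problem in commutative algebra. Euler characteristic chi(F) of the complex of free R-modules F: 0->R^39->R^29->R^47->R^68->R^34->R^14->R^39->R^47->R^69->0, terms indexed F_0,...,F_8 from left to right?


chi = sum (-1)^i * rank:
(-1)^0*39=39
(-1)^1*29=-29
(-1)^2*47=47
(-1)^3*68=-68
(-1)^4*34=34
(-1)^5*14=-14
(-1)^6*39=39
(-1)^7*47=-47
(-1)^8*69=69
chi=70


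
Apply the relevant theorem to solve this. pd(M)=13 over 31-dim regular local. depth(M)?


pd+depth=depth(R)=31
depth=31-13=18


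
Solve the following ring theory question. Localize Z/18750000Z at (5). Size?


5-primary part: 18750000=5^8*48
Size=5^8=390625


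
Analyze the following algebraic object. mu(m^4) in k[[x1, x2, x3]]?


C(n+d-1,d)=C(6,4)=15


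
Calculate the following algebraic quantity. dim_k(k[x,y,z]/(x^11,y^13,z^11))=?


Basis: x^iy^jz^k, i<11,j<13,k<11
11*13*11=1573


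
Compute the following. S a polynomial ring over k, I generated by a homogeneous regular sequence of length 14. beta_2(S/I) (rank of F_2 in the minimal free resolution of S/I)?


Regular sequence => Koszul complex is the minimal free resolution.
Syz_1 minimally generated by Koszul relations f_i*e_j - f_j*e_i (i<j): mu(Syz_1) = beta_2 = C(m,2) = m(m-1)/2
m=14
14*13/2 = 91


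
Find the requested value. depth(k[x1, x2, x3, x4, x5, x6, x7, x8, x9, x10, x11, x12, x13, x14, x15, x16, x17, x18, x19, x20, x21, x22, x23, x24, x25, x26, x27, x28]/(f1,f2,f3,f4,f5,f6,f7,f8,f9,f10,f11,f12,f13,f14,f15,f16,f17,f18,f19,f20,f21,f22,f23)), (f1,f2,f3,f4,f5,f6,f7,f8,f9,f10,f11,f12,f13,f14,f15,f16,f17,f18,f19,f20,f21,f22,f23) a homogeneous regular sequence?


depth(R)=28
depth(R/I)=28-23=5


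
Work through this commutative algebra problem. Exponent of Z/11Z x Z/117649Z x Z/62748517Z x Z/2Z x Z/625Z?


Exponent = lcm of the cyclic orders; pairwise coprime => product.
11^1*7^6*13^7*2^1*5^4=11*117649*62748517*2*625=101506628802328750


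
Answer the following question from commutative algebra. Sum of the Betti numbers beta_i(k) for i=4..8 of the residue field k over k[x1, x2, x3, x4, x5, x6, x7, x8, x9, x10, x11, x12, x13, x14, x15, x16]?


Koszul resolution: beta_i(k)=C(n,i), n=16
C(16,4)=1820, C(16,5)=4368, C(16,6)=8008, C(16,7)=11440, C(16,8)=12870
Sum=38506


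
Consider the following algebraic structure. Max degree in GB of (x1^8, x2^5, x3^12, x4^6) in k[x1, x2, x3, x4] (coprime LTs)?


Pure powers, coprime LTs => already GB.
Degrees: 8, 5, 12, 6
Max=12


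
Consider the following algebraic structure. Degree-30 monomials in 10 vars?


C(d+n-1,n-1)=C(39,9)=211915132


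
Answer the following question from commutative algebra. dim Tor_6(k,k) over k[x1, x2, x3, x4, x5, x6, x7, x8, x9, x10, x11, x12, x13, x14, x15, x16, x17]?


Koszul: C(n,i)=C(17,6)=12376


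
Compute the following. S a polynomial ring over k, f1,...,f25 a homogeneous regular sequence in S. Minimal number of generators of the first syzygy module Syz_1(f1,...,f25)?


Regular sequence => Koszul complex is the minimal free resolution.
Syz_1 minimally generated by Koszul relations f_i*e_j - f_j*e_i (i<j): mu(Syz_1) = beta_2 = C(m,2) = m(m-1)/2
m=25
25*24/2 = 300


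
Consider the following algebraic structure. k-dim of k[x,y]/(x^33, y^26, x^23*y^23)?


k[x,y]/I, I = (x^33, y^26, x^23*y^23)
Rect: 33x26=858. Corner: (33-23)x(26-23)=30.
dim = 858-30 = 828


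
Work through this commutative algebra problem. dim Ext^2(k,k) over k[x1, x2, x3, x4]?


C(n,i)=C(4,2)=6


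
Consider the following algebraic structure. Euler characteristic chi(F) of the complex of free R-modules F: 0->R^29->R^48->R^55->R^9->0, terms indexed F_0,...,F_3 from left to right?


chi = sum (-1)^i * rank:
(-1)^0*29=29
(-1)^1*48=-48
(-1)^2*55=55
(-1)^3*9=-9
chi=27


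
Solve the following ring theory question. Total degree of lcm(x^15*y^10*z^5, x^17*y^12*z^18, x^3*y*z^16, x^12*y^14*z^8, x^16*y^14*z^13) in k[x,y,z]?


lcm = componentwise max:
x: max(15,17,3,12,16)=17
y: max(10,12,1,14,14)=14
z: max(5,18,16,8,13)=18
Total=17+14+18=49


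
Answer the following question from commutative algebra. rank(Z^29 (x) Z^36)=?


rank(M(x)N) = rank(M)*rank(N)
29*36 = 1044


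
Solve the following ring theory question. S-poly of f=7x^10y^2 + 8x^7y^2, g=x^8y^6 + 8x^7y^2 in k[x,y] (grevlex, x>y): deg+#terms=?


LT(f)=7x^10y^2, LT(g)=x^8y^6
lcm(LM)=x^10y^6
S(f,g) (scaled by 7 to clear denominators) = y^4*f - 7x^2*g = 8x^7y^6 - 56x^9y^2
2 terms, deg 13.
13+2=15


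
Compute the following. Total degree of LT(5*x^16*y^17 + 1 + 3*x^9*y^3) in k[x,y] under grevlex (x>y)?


LT: 5*x^16*y^17
deg_x=16, deg_y=17
Total=16+17=33


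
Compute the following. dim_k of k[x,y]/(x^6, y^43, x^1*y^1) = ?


k[x,y]/I, I = (x^6, y^43, x^1*y^1)
Rect: 6x43=258. Corner: (6-1)x(43-1)=210.
dim = 258-210 = 48


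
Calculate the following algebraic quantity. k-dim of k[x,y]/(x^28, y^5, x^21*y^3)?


k[x,y]/I, I = (x^28, y^5, x^21*y^3)
Rect: 28x5=140. Corner: (28-21)x(5-3)=14.
dim = 140-14 = 126


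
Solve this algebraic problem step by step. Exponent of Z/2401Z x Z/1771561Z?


Exponent = lcm of the cyclic orders; pairwise coprime => product.
7^4*11^6=2401*1771561=4253517961


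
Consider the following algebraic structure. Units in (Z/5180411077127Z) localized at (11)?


Local ring = Z/2357947691Z.
phi(2357947691) = 11^8*(11-1) = 2143588810


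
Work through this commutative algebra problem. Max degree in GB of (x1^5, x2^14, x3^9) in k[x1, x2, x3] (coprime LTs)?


Pure powers, coprime LTs => already GB.
Degrees: 5, 14, 9
Max=14


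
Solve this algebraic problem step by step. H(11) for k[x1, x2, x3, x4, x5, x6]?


C(d+n-1,n-1)=C(16,5)=4368


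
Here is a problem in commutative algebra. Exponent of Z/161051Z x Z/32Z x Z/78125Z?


Exponent = lcm of the cyclic orders; pairwise coprime => product.
11^5*2^5*5^7=161051*32*78125=402627500000


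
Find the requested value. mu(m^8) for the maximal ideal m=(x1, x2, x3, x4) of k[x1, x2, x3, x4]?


Graded Nakayama: mu(m^d) = dim_k (m^d/m^(d+1)) = #degree-8 monomials in 4 vars
C(n+d-1,d)=C(11,8)=165


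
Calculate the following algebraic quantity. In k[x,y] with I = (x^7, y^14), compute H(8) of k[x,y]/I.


k[x,y], I = (x^7, y^14), d = 8
Need i < 7 and d-i < 14.
Range: 0 <= i <= 6.
H(8) = 7


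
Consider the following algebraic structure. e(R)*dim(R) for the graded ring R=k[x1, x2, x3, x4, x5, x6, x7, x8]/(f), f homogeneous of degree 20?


e(R)=deg(f)=20, dim(R)=8-1=7
e*dim=20*7=140


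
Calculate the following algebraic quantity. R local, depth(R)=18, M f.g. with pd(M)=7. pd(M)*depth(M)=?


pd+depth=18
depth=18-7=11
pd*depth=7*11=77


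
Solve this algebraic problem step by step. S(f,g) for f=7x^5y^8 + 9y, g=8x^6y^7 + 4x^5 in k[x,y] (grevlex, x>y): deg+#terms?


LT(f)=7x^5y^8, LT(g)=8x^6y^7
lcm(LM)=x^6y^8
S(f,g) (scaled by 56 to clear denominators) = 8x*f - 7y*g = -28x^5y + 72xy
2 terms, deg 6.
6+2=8


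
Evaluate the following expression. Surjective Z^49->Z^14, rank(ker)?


rank(ker) = 49-14 = 35


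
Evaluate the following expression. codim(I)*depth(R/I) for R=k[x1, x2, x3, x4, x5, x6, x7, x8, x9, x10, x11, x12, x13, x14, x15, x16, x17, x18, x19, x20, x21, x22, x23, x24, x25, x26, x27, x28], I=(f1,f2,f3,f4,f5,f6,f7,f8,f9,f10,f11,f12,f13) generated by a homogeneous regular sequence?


codim=13, depth=dim(R/I)=28-13=15
Product=13*15=195


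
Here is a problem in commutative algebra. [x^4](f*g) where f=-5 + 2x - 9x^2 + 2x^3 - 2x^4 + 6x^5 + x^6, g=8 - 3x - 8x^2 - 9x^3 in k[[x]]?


[x^4] = sum a_i*b_j, i+j=4
  2*-9=-18
  -9*-8=72
  2*-3=-6
  -2*8=-16
Sum=32


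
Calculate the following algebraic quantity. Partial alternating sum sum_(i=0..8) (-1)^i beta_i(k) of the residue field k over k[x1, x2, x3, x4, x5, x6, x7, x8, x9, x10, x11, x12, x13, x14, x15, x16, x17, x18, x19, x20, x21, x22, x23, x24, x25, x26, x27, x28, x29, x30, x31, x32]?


Koszul resolution: beta_i(k)=C(n,i), n=32
sum_(i=0..p) (-1)^i C(n,i) = (-1)^p C(n-1,p)
(-1)^8*C(31,8) = (-1)^8*7888725 = 7888725


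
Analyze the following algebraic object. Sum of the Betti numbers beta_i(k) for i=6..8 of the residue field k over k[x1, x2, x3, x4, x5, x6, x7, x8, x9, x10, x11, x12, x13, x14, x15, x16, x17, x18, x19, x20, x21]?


Koszul resolution: beta_i(k)=C(n,i), n=21
C(21,6)=54264, C(21,7)=116280, C(21,8)=203490
Sum=374034


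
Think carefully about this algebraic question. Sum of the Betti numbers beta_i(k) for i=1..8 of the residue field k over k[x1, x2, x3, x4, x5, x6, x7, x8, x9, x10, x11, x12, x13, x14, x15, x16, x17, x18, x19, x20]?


Koszul resolution: beta_i(k)=C(n,i), n=20
C(20,1)=20, C(20,2)=190, C(20,3)=1140, C(20,4)=4845, C(20,5)=15504, C(20,6)=38760, C(20,7)=77520, C(20,8)=125970
Sum=263949


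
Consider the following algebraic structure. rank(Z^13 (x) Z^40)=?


rank(M(x)N) = rank(M)*rank(N)
13*40 = 520


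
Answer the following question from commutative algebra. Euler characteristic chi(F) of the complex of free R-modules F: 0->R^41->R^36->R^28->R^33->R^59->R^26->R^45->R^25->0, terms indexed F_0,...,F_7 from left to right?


chi = sum (-1)^i * rank:
(-1)^0*41=41
(-1)^1*36=-36
(-1)^2*28=28
(-1)^3*33=-33
(-1)^4*59=59
(-1)^5*26=-26
(-1)^6*45=45
(-1)^7*25=-25
chi=53


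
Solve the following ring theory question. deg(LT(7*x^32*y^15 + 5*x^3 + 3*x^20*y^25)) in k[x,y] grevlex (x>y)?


LT: 7*x^32*y^15
deg_x=32, deg_y=15
Total=32+15=47


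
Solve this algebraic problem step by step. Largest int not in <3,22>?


gcd(3,22)=1 => F=ab-a-b=3*22-3-22=66-25=41


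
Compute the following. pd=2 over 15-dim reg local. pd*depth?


pd+depth=15
depth=15-2=13
pd*depth=2*13=26


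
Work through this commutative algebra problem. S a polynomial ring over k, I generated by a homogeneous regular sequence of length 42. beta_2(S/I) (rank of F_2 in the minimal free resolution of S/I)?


Regular sequence => Koszul complex is the minimal free resolution.
Syz_1 minimally generated by Koszul relations f_i*e_j - f_j*e_i (i<j): mu(Syz_1) = beta_2 = C(m,2) = m(m-1)/2
m=42
42*41/2 = 861


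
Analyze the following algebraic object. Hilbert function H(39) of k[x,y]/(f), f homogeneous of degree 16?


H(t)=d for t>=d-1.
d=16, t=39
H(39)=16


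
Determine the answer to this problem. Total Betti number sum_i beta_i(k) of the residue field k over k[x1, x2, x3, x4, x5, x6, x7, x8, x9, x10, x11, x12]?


Koszul resolution: beta_i(k)=C(n,i), n=12
sum_i C(12,i) = 2^12 = 4096


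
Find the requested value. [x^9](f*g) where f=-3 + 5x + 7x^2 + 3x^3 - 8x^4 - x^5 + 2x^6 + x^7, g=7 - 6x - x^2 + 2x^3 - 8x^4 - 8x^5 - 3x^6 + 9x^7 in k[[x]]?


[x^9] = sum a_i*b_j, i+j=9
  7*9=63
  3*-3=-9
  -8*-8=64
  -1*-8=8
  2*2=4
  1*-1=-1
Sum=129


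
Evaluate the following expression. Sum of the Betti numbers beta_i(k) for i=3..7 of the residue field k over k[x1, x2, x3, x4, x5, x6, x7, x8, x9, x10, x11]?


Koszul resolution: beta_i(k)=C(n,i), n=11
C(11,3)=165, C(11,4)=330, C(11,5)=462, C(11,6)=462, C(11,7)=330
Sum=1749


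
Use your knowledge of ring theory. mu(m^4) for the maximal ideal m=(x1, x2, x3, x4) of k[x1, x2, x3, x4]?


Graded Nakayama: mu(m^d) = dim_k (m^d/m^(d+1)) = #degree-4 monomials in 4 vars
C(n+d-1,d)=C(7,4)=35


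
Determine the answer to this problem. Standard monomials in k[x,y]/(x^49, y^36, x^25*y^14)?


k[x,y]/I, I = (x^49, y^36, x^25*y^14)
Rect: 49x36=1764. Corner: (49-25)x(36-14)=528.
dim = 1764-528 = 1236


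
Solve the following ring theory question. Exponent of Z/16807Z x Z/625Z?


Exponent = lcm of the cyclic orders; pairwise coprime => product.
7^5*5^4=16807*625=10504375


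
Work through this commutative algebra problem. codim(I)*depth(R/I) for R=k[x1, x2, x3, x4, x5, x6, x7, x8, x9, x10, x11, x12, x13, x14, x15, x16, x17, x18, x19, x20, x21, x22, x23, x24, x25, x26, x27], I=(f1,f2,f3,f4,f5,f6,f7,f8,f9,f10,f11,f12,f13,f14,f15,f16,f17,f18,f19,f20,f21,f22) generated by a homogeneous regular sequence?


codim=22, depth=dim(R/I)=27-22=5
Product=22*5=110


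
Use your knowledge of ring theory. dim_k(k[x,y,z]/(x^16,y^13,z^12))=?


Basis: x^iy^jz^k, i<16,j<13,k<12
16*13*12=2496


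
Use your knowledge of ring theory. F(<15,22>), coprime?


gcd(15,22)=1 => F=ab-a-b=15*22-15-22=330-37=293


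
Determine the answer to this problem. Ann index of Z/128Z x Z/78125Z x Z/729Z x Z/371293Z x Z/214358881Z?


Exponent = lcm of the cyclic orders; pairwise coprime => product.
2^7*5^7*3^6*13^5*11^8=128*78125*729*371293*214358881=580210750102839570000000


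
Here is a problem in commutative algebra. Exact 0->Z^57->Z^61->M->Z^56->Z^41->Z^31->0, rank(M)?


Alt sum=0:
(-1)^0*57 + (-1)^1*61 + (-1)^2*? + (-1)^3*56 + (-1)^4*41 + (-1)^5*31=0
rank(M)=50


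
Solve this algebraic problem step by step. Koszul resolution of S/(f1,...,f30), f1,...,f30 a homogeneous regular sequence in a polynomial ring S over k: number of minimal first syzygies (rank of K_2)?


Regular sequence => Koszul complex is the minimal free resolution.
Syz_1 minimally generated by Koszul relations f_i*e_j - f_j*e_i (i<j): mu(Syz_1) = beta_2 = C(m,2) = m(m-1)/2
m=30
30*29/2 = 435


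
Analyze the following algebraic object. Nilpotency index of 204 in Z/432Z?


204^k mod 432:
k=1: 204
k=2: 144
k=3: 0
First zero at k = 3


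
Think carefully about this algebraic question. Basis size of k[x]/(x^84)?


Basis: 1,x,...,x^83
dim=84


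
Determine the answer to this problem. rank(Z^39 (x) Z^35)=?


rank(M(x)N) = rank(M)*rank(N)
39*35 = 1365


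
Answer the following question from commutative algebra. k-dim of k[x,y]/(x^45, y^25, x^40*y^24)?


k[x,y]/I, I = (x^45, y^25, x^40*y^24)
Rect: 45x25=1125. Corner: (45-40)x(25-24)=5.
dim = 1125-5 = 1120


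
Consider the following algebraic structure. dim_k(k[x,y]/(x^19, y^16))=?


Basis: x^i*y^j, i<19, j<16
19*16=304


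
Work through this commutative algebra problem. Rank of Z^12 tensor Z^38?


rank(M(x)N) = rank(M)*rank(N)
12*38 = 456


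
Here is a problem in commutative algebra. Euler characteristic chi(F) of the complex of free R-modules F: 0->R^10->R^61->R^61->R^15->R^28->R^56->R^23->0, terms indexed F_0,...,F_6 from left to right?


chi = sum (-1)^i * rank:
(-1)^0*10=10
(-1)^1*61=-61
(-1)^2*61=61
(-1)^3*15=-15
(-1)^4*28=28
(-1)^5*56=-56
(-1)^6*23=23
chi=-10


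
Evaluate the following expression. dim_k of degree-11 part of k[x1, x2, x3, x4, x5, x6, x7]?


C(d+n-1,n-1)=C(17,6)=12376


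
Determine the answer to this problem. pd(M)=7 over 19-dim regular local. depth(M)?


pd+depth=depth(R)=19
depth=19-7=12


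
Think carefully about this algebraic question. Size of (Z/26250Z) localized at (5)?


5-primary part: 26250=5^4*42
Size=5^4=625


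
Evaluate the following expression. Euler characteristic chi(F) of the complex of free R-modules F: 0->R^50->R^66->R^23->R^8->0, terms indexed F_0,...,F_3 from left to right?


chi = sum (-1)^i * rank:
(-1)^0*50=50
(-1)^1*66=-66
(-1)^2*23=23
(-1)^3*8=-8
chi=-1


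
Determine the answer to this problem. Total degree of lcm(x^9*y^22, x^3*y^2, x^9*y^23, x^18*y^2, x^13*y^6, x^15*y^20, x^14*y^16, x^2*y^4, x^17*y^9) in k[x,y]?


lcm = componentwise max:
x: max(9,3,9,18,13,15,14,2,17)=18
y: max(22,2,23,2,6,20,16,4,9)=23
Total=18+23=41


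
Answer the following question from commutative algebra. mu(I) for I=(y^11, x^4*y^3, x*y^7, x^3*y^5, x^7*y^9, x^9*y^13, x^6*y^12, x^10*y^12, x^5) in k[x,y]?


Remove redundant (divisible by others).
x^7*y^9 redundant.
x^10*y^12 redundant.
x^9*y^13 redundant.
x^6*y^12 redundant.
Min: x^5, x^4*y^3, x^3*y^5, x*y^7, y^11
Count=5


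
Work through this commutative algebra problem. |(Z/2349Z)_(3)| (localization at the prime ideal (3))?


3-primary part: 2349=3^4*29
Size=3^4=81


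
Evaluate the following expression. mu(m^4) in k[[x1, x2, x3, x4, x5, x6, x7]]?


C(n+d-1,d)=C(10,4)=210


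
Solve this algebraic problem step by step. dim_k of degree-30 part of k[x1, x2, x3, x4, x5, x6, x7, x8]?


C(d+n-1,n-1)=C(37,7)=10295472


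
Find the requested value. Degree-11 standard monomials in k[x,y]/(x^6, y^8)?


k[x,y], I = (x^6, y^8), d = 11
Need i < 6 and d-i < 8.
Range: 4 <= i <= 5.
H(11) = 2


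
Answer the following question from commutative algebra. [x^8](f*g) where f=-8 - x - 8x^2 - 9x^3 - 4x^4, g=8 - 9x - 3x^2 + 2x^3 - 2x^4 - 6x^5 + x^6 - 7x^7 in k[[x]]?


[x^8] = sum a_i*b_j, i+j=8
  -1*-7=7
  -8*1=-8
  -9*-6=54
  -4*-2=8
Sum=61


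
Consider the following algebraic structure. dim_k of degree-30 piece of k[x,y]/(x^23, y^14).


k[x,y], I = (x^23, y^14), d = 30
Need i < 23 and d-i < 14.
Range: 17 <= i <= 22.
H(30) = 6


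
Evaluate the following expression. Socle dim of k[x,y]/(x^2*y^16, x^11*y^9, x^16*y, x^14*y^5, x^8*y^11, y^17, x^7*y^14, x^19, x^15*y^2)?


Socle = ann(m) = span of standard monomials u with x*u, y*u in I (staircase corners).
Minimal generators: x^19, x^16*y, x^15*y^2, x^14*y^5, x^11*y^9, x^8*y^11, x^7*y^14, x^2*y^16, y^17
Corners: xy^16, x^6y^15, x^7y^13, x^10y^10, x^13y^8, x^14y^4, x^15y, x^18
Socle dim=8


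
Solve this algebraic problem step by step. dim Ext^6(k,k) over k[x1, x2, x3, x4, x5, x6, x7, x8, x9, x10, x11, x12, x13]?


C(n,i)=C(13,6)=1716


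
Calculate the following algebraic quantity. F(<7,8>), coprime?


gcd(7,8)=1 => F=ab-a-b=7*8-7-8=56-15=41


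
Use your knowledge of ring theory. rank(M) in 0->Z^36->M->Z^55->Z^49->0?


Alt sum=0:
(-1)^0*36 + (-1)^1*? + (-1)^2*55 + (-1)^3*49=0
rank(M)=42


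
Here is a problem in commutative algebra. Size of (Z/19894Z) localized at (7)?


7-primary part: 19894=7^3*58
Size=7^3=343


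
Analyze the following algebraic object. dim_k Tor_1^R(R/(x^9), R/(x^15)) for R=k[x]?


Tor_1(R/I,R/J)=(I cap J)/IJ=(x^15)/(x^24)
dim=24-15=min(9,15)=9


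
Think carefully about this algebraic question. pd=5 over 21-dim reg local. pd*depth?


pd+depth=21
depth=21-5=16
pd*depth=5*16=80


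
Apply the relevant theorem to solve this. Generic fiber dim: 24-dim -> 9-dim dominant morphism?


dim(fiber)=dim(X)-dim(Y)=24-9=15


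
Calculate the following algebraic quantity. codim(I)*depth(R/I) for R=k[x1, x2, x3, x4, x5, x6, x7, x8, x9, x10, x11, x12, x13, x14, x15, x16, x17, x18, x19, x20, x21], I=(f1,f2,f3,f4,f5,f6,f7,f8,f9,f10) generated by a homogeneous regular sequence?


codim=10, depth=dim(R/I)=21-10=11
Product=10*11=110


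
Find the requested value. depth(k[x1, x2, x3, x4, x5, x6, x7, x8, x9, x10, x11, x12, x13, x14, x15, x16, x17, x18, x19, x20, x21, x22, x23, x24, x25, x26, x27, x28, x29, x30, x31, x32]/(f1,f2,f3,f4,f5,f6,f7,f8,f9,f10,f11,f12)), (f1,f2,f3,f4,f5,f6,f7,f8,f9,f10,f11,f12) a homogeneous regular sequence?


depth(R)=32
depth(R/I)=32-12=20


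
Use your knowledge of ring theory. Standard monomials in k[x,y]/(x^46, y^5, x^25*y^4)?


k[x,y]/I, I = (x^46, y^5, x^25*y^4)
Rect: 46x5=230. Corner: (46-25)x(5-4)=21.
dim = 230-21 = 209


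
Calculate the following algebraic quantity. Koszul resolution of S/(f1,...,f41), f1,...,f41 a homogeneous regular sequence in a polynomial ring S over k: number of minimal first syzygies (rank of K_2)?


Regular sequence => Koszul complex is the minimal free resolution.
Syz_1 minimally generated by Koszul relations f_i*e_j - f_j*e_i (i<j): mu(Syz_1) = beta_2 = C(m,2) = m(m-1)/2
m=41
41*40/2 = 820


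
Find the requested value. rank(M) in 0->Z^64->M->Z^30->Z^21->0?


Alt sum=0:
(-1)^0*64 + (-1)^1*? + (-1)^2*30 + (-1)^3*21=0
rank(M)=73


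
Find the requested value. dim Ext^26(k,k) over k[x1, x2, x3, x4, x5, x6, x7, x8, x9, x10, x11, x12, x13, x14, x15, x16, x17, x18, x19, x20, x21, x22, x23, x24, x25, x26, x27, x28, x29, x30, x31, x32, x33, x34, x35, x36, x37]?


C(n,i)=C(37,26)=854992152


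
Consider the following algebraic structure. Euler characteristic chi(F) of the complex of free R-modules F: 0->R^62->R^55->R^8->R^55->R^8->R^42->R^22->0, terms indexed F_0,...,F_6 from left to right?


chi = sum (-1)^i * rank:
(-1)^0*62=62
(-1)^1*55=-55
(-1)^2*8=8
(-1)^3*55=-55
(-1)^4*8=8
(-1)^5*42=-42
(-1)^6*22=22
chi=-52


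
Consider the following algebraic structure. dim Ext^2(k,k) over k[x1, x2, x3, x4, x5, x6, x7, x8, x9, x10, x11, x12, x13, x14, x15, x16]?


C(n,i)=C(16,2)=120


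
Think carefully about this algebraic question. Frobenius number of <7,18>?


gcd(7,18)=1 => F=ab-a-b=7*18-7-18=126-25=101


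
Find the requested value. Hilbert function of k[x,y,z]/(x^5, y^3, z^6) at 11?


Need i<5, j<3, k<6 with i+j+k=11.
For each i, j ranges over max(0,11-i-5)..min(2,11-i):
  i=0: j in [6,2] -> 0
  i=1: j in [5,2] -> 0
  i=2: j in [4,2] -> 0
  i=3: j in [3,2] -> 0
  i=4: j in [2,2] -> 1
H(11) = 0+0+0+0+1 = 1


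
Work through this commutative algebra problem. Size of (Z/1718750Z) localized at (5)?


5-primary part: 1718750=5^7*22
Size=5^7=78125


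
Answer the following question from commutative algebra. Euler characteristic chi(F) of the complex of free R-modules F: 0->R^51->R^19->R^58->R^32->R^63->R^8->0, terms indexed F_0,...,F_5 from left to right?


chi = sum (-1)^i * rank:
(-1)^0*51=51
(-1)^1*19=-19
(-1)^2*58=58
(-1)^3*32=-32
(-1)^4*63=63
(-1)^5*8=-8
chi=113


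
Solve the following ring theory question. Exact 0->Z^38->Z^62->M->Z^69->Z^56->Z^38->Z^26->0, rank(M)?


Alt sum=0:
(-1)^0*38 + (-1)^1*62 + (-1)^2*? + (-1)^3*69 + (-1)^4*56 + (-1)^5*38 + (-1)^6*26=0
rank(M)=49


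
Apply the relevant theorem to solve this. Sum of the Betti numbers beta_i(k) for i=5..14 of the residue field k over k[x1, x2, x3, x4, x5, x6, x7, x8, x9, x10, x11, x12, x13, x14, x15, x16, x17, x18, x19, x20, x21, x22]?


Koszul resolution: beta_i(k)=C(n,i), n=22
C(22,5)=26334, C(22,6)=74613, C(22,7)=170544, C(22,8)=319770, C(22,9)=497420, C(22,10)=646646, C(22,11)=705432, C(22,12)=646646, C(22,13)=497420, C(22,14)=319770
Sum=3904595


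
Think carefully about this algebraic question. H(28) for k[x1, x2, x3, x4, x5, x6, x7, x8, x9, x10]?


C(d+n-1,n-1)=C(37,9)=124403620


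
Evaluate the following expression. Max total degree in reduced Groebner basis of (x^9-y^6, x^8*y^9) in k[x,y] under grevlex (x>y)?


LT(f1)=x^9, LT(f2)=x^8y^9, lcm=x^9y^9
S(f1,f2) = y^9*f1 - x^1*f2 = -y^15
Reduced GB = {f1, f2, y^15}; degrees 9, 17, 15
Max = 17


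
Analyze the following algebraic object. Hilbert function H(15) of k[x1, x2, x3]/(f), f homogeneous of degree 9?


C(17,2)-C(8,2)=136-28=108


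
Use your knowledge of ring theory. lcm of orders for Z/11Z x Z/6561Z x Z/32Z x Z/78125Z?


Exponent = lcm of the cyclic orders; pairwise coprime => product.
11^1*3^8*2^5*5^7=11*6561*32*78125=180427500000


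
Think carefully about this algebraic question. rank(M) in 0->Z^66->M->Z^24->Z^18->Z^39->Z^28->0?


Alt sum=0:
(-1)^0*66 + (-1)^1*? + (-1)^2*24 + (-1)^3*18 + (-1)^4*39 + (-1)^5*28=0
rank(M)=83


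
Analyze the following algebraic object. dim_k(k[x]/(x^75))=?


Basis: 1,x,...,x^74
dim=75


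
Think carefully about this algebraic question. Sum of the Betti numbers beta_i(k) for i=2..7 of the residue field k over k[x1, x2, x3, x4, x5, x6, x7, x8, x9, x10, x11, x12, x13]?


Koszul resolution: beta_i(k)=C(n,i), n=13
C(13,2)=78, C(13,3)=286, C(13,4)=715, C(13,5)=1287, C(13,6)=1716, C(13,7)=1716
Sum=5798


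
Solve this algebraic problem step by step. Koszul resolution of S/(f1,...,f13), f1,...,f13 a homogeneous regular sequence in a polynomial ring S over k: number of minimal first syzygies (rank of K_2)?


Regular sequence => Koszul complex is the minimal free resolution.
Syz_1 minimally generated by Koszul relations f_i*e_j - f_j*e_i (i<j): mu(Syz_1) = beta_2 = C(m,2) = m(m-1)/2
m=13
13*12/2 = 78


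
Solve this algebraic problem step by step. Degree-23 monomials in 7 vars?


C(d+n-1,n-1)=C(29,6)=475020


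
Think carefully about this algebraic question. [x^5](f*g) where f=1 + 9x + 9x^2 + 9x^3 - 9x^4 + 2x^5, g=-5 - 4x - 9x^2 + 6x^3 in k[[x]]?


[x^5] = sum a_i*b_j, i+j=5
  9*6=54
  9*-9=-81
  -9*-4=36
  2*-5=-10
Sum=-1


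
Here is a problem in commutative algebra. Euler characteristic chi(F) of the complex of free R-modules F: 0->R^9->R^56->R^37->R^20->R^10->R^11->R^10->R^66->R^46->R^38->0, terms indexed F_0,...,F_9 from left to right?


chi = sum (-1)^i * rank:
(-1)^0*9=9
(-1)^1*56=-56
(-1)^2*37=37
(-1)^3*20=-20
(-1)^4*10=10
(-1)^5*11=-11
(-1)^6*10=10
(-1)^7*66=-66
(-1)^8*46=46
(-1)^9*38=-38
chi=-79


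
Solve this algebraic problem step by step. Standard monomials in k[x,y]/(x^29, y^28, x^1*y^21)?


k[x,y]/I, I = (x^29, y^28, x^1*y^21)
Rect: 29x28=812. Corner: (29-1)x(28-21)=196.
dim = 812-196 = 616


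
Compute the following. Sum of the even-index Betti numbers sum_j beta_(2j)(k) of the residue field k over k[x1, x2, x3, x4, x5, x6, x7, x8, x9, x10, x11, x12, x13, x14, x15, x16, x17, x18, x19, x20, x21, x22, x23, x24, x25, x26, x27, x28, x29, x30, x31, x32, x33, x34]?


Koszul resolution: beta_i(k)=C(n,i), n=34
sum_even C(34,i) = 2^(n-1) = 2^33 = 8589934592


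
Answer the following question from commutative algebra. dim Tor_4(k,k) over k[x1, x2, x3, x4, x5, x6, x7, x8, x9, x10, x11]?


Koszul: C(n,i)=C(11,4)=330


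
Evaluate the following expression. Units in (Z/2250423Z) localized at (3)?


Local ring = Z/6561Z.
phi(6561) = 3^7*(3-1) = 4374


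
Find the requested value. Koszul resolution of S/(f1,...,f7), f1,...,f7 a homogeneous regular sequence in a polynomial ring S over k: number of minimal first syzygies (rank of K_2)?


Regular sequence => Koszul complex is the minimal free resolution.
Syz_1 minimally generated by Koszul relations f_i*e_j - f_j*e_i (i<j): mu(Syz_1) = beta_2 = C(m,2) = m(m-1)/2
m=7
7*6/2 = 21


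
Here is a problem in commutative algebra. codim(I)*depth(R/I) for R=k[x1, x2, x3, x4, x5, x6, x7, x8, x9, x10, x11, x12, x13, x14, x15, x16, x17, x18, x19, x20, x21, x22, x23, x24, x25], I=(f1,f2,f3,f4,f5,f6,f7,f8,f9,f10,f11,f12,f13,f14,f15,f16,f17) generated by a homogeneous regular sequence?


codim=17, depth=dim(R/I)=25-17=8
Product=17*8=136


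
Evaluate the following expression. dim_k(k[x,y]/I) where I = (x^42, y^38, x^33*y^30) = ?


k[x,y]/I, I = (x^42, y^38, x^33*y^30)
Rect: 42x38=1596. Corner: (42-33)x(38-30)=72.
dim = 1596-72 = 1524


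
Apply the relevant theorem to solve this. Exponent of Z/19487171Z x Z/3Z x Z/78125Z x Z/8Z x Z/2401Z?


Exponent = lcm of the cyclic orders; pairwise coprime => product.
11^7*3^1*5^7*2^3*7^4=19487171*3*78125*8*2401=87728807945625000


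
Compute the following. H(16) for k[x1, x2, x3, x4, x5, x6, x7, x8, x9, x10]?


C(d+n-1,n-1)=C(25,9)=2042975


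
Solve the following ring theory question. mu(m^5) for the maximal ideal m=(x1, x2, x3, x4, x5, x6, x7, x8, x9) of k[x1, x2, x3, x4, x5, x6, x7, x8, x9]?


Graded Nakayama: mu(m^d) = dim_k (m^d/m^(d+1)) = #degree-5 monomials in 9 vars
C(n+d-1,d)=C(13,5)=1287


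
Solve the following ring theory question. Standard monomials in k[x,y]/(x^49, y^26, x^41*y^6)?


k[x,y]/I, I = (x^49, y^26, x^41*y^6)
Rect: 49x26=1274. Corner: (49-41)x(26-6)=160.
dim = 1274-160 = 1114


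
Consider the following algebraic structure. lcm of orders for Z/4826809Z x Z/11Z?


Exponent = lcm of the cyclic orders; pairwise coprime => product.
13^6*11^1=4826809*11=53094899


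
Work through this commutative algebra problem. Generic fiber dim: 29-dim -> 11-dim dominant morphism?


dim(fiber)=dim(X)-dim(Y)=29-11=18


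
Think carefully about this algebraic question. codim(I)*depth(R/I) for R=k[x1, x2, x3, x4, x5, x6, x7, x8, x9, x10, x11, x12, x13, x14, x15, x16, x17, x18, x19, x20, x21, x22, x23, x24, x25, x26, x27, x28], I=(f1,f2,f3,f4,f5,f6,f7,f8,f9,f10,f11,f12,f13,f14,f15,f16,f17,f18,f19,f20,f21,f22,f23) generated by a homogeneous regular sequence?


codim=23, depth=dim(R/I)=28-23=5
Product=23*5=115


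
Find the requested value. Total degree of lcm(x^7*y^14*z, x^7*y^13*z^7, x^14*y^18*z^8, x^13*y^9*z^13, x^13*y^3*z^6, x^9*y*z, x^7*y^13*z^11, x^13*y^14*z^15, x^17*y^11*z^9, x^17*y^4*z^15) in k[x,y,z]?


lcm = componentwise max:
x: max(7,7,14,13,13,9,7,13,17,17)=17
y: max(14,13,18,9,3,1,13,14,11,4)=18
z: max(1,7,8,13,6,1,11,15,9,15)=15
Total=17+18+15=50


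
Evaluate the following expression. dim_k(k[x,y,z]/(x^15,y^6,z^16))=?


Basis: x^iy^jz^k, i<15,j<6,k<16
15*6*16=1440


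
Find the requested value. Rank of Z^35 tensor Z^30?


rank(M(x)N) = rank(M)*rank(N)
35*30 = 1050


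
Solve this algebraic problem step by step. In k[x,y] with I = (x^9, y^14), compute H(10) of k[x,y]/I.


k[x,y], I = (x^9, y^14), d = 10
Need i < 9 and d-i < 14.
Range: 0 <= i <= 8.
H(10) = 9


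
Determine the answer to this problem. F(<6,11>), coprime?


gcd(6,11)=1 => F=ab-a-b=6*11-6-11=66-17=49


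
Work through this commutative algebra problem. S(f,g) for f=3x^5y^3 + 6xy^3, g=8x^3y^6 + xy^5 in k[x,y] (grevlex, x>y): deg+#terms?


LT(f)=3x^5y^3, LT(g)=8x^3y^6
lcm(LM)=x^5y^6
S(f,g) (scaled by 24 to clear denominators) = 8y^3*f - 3x^2*g = -3x^3y^5 + 48xy^6
2 terms, deg 8.
8+2=10


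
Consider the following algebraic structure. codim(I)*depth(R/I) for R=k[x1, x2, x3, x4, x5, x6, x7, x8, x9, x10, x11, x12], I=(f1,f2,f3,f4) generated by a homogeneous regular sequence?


codim=4, depth=dim(R/I)=12-4=8
Product=4*8=32


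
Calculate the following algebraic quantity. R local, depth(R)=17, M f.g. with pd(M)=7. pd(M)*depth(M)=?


pd+depth=17
depth=17-7=10
pd*depth=7*10=70


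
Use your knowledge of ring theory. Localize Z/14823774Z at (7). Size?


7-primary part: 14823774=7^7*18
Size=7^7=823543


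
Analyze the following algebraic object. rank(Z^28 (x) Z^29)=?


rank(M(x)N) = rank(M)*rank(N)
28*29 = 812


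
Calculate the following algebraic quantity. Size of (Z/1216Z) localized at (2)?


2-primary part: 1216=2^6*19
Size=2^6=64


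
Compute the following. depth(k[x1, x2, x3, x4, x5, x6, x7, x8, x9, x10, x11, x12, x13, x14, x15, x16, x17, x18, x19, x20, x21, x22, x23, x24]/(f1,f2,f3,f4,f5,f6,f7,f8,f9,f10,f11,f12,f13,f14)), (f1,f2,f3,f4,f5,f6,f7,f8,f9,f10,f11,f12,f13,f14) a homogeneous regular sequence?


depth(R)=24
depth(R/I)=24-14=10


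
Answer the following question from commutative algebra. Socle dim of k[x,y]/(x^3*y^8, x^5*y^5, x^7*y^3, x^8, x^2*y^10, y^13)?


Socle = ann(m) = span of standard monomials u with x*u, y*u in I (staircase corners).
Minimal generators: x^8, x^7*y^3, x^5*y^5, x^3*y^8, x^2*y^10, y^13
Corners: xy^12, x^2y^9, x^4y^7, x^6y^4, x^7y^2
Socle dim=5


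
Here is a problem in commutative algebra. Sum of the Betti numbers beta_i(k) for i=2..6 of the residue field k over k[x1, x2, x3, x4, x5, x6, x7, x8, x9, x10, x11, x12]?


Koszul resolution: beta_i(k)=C(n,i), n=12
C(12,2)=66, C(12,3)=220, C(12,4)=495, C(12,5)=792, C(12,6)=924
Sum=2497


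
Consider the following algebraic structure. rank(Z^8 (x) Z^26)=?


rank(M(x)N) = rank(M)*rank(N)
8*26 = 208


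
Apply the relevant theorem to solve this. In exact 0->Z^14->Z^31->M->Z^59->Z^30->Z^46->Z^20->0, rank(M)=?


Alt sum=0:
(-1)^0*14 + (-1)^1*31 + (-1)^2*? + (-1)^3*59 + (-1)^4*30 + (-1)^5*46 + (-1)^6*20=0
rank(M)=72


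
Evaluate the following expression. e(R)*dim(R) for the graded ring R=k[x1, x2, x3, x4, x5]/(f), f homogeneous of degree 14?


e(R)=deg(f)=14, dim(R)=5-1=4
e*dim=14*4=56


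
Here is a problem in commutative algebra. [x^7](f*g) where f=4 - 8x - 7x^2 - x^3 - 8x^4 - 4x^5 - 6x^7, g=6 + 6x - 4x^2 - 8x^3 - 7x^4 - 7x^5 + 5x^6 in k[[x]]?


[x^7] = sum a_i*b_j, i+j=7
  -8*5=-40
  -7*-7=49
  -1*-7=7
  -8*-8=64
  -4*-4=16
  -6*6=-36
Sum=60


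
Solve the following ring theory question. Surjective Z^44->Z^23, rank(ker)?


rank(ker) = 44-23 = 21


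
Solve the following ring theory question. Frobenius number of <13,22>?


gcd(13,22)=1 => F=ab-a-b=13*22-13-22=286-35=251


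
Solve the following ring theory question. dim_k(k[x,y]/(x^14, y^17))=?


Basis: x^i*y^j, i<14, j<17
14*17=238


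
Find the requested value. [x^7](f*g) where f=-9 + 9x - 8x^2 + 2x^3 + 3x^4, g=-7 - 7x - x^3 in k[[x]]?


[x^7] = sum a_i*b_j, i+j=7
  3*-1=-3
Sum=-3


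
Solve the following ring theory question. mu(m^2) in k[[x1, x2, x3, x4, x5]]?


C(n+d-1,d)=C(6,2)=15


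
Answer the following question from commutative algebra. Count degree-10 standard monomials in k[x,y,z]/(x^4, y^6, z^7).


Need i<4, j<6, k<7 with i+j+k=10.
For each i, j ranges over max(0,10-i-6)..min(5,10-i):
  i=0: j in [4,5] -> 2
  i=1: j in [3,5] -> 3
  i=2: j in [2,5] -> 4
  i=3: j in [1,5] -> 5
H(10) = 2+3+4+5 = 14


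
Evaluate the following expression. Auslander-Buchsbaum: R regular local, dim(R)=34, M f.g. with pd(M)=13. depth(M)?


pd+depth=depth(R)=34
depth=34-13=21


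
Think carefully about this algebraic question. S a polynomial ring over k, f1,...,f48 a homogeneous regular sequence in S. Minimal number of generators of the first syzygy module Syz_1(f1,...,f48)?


Regular sequence => Koszul complex is the minimal free resolution.
Syz_1 minimally generated by Koszul relations f_i*e_j - f_j*e_i (i<j): mu(Syz_1) = beta_2 = C(m,2) = m(m-1)/2
m=48
48*47/2 = 1128


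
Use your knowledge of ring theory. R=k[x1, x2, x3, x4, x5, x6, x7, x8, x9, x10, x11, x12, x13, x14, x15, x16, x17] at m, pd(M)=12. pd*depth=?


pd+depth=17
depth=17-12=5
pd*depth=12*5=60


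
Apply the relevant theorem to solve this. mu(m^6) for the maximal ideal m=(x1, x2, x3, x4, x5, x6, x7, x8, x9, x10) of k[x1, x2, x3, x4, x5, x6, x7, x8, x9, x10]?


Graded Nakayama: mu(m^d) = dim_k (m^d/m^(d+1)) = #degree-6 monomials in 10 vars
C(n+d-1,d)=C(15,6)=5005


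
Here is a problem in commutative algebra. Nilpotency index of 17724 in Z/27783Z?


17724^k mod 27783:
k=1: 17724
k=2: 25578
k=3: 9261
k=4: 0
First zero at k = 4


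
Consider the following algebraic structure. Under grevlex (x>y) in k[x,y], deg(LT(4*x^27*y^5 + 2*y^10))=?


LT: 4*x^27*y^5
deg_x=27, deg_y=5
Total=27+5=32


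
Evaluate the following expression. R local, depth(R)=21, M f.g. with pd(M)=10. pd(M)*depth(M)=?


pd+depth=21
depth=21-10=11
pd*depth=10*11=110


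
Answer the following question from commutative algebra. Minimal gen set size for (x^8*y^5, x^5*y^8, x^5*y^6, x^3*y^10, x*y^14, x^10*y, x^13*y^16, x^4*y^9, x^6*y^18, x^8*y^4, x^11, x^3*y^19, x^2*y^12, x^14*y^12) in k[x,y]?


Remove redundant (divisible by others).
x^8*y^5 redundant.
x^5*y^8 redundant.
x^3*y^19 redundant.
x^6*y^18 redundant.
x^14*y^12 redundant.
x^13*y^16 redundant.
Min: x^11, x^10*y, x^8*y^4, x^5*y^6, x^4*y^9, x^3*y^10, x^2*y^12, x*y^14
Count=8


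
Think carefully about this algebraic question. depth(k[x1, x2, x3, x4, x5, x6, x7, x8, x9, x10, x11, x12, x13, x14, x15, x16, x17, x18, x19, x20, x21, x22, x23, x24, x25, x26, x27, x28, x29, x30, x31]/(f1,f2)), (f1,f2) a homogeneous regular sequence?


depth(R)=31
depth(R/I)=31-2=29


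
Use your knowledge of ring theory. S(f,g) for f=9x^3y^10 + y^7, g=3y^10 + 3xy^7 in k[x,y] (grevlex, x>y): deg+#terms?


LT(f)=9x^3y^10, LT(g)=3y^10
lcm(LM)=x^3y^10
S(f,g) (scaled by 27 to clear denominators) = 3*f - 9x^3*g = -27x^4y^7 + 3y^7
2 terms, deg 11.
11+2=13


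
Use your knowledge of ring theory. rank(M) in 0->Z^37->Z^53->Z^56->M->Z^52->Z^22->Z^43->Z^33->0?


Alt sum=0:
(-1)^0*37 + (-1)^1*53 + (-1)^2*56 + (-1)^3*? + (-1)^4*52 + (-1)^5*22 + (-1)^6*43 + (-1)^7*33=0
rank(M)=80


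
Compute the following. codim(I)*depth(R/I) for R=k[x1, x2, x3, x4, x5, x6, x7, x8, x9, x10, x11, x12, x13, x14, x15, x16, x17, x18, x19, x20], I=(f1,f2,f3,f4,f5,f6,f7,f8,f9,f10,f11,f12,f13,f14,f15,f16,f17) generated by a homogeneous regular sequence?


codim=17, depth=dim(R/I)=20-17=3
Product=17*3=51


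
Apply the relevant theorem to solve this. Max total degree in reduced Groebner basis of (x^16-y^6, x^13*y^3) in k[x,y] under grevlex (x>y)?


LT(f1)=x^16, LT(f2)=x^13y^3, lcm=x^16y^3
S(f1,f2) = y^3*f1 - x^3*f2 = -y^9
Reduced GB = {f1, f2, y^9}; degrees 16, 16, 9
Max = 16


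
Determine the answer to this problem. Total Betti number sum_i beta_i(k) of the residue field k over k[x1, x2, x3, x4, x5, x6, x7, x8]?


Koszul resolution: beta_i(k)=C(n,i), n=8
sum_i C(8,i) = 2^8 = 256


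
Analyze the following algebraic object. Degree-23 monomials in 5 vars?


C(d+n-1,n-1)=C(27,4)=17550


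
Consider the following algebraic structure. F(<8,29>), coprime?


gcd(8,29)=1 => F=ab-a-b=8*29-8-29=232-37=195


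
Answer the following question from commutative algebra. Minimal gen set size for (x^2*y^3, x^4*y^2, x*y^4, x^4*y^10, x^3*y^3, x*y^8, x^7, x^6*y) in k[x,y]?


Remove redundant (divisible by others).
x^3*y^3 redundant.
x^4*y^10 redundant.
x*y^8 redundant.
Min: x^7, x^6*y, x^4*y^2, x^2*y^3, x*y^4
Count=5
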